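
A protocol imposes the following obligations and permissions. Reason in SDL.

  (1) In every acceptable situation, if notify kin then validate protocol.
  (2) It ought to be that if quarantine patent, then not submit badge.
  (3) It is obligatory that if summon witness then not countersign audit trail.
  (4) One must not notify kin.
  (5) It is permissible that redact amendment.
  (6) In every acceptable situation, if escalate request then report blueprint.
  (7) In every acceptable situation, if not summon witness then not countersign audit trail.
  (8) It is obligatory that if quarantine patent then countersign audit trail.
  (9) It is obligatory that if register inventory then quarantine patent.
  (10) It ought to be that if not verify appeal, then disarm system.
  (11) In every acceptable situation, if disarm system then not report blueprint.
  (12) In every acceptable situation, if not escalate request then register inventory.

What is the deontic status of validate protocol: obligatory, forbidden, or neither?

Neither

Premise 1 is O(notify_kin → validate_protocol), but O(notify_kin) is not derivable from the premises, so it does not yield O(validate_protocol).
No premise or chain of K-axiom applications forces O(validate_protocol), and none forces O(¬validate_protocol). So validate_protocol is neither obligatory nor forbidden under these norms.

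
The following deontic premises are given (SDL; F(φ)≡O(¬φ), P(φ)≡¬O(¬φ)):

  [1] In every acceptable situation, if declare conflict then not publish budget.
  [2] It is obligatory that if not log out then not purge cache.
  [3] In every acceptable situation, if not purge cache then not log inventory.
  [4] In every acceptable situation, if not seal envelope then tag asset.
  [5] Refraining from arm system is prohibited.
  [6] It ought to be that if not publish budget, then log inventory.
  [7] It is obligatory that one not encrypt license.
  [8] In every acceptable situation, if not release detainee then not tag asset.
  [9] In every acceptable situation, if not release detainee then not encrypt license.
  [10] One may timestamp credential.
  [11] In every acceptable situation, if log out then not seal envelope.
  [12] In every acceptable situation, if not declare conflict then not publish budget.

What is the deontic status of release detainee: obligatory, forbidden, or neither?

Premises 12 and 1 are O(¬declare_conflict → ¬publish_budget) and O(declare_conflict → ¬publish_budget); every ideal world satisfies ¬declare_conflict or declare_conflict, so in either case ¬publish_budget holds — hence O(¬publish_budget).
Premise 6 is O(¬publish_budget → log_inventory); since O(¬publish_budget), deontic closure gives O(log_inventory).
Premise 3 is O(¬purge_cache → ¬log_inventory); contrapositively O(log_inventory → purge_cache). Since O(log_inventory) holds, K gives O(purge_cache).
Premise 2 is O(¬log_out → ¬purge_cache); contrapositively O(purge_cache → log_out). Since O(purge_cache) holds, K gives O(log_out).
From O(log_out) and premise 11, O(log_out → ¬seal_envelope), we obtain O(¬seal_envelope).
Applying K to premise 4 (O(¬seal_envelope → tag_asset)) and O(¬seal_envelope) yields O(tag_asset).
Premise 8, O(¬release_detainee → ¬tag_asset), contraposes to O(tag_asset → release_detainee); with O(tag_asset) we get O(release_detainee).
Premises 5, 7, 9, 10 do not contribute to this derivation.
Hence release_detainee is obligatory.

Obligatory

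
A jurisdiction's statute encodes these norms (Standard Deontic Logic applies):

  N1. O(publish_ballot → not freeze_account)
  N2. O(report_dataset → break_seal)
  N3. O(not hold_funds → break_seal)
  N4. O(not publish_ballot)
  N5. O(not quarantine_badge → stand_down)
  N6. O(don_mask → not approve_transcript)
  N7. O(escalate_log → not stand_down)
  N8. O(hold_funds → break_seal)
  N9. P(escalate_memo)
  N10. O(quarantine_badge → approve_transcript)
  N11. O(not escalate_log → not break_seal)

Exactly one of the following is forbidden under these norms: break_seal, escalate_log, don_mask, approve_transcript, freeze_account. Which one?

Premises 8 and 3 cover both cases: O(hold_funds → break_seal) and O(not hold_funds → break_seal). Since hold_funds ∨ not hold_funds is a tautology, O(break_seal) follows.
Premise 11 is O(not escalate_log → not break_seal); contrapositively O(break_seal → escalate_log). Since O(break_seal) holds, K gives O(escalate_log).
With premise 7, O(escalate_log → not stand_down), the K-axiom yields O(not stand_down).
Premise 5 is O(not quarantine_badge → stand_down); contrapositively O(not stand_down → quarantine_badge). Since O(not stand_down) holds, K gives O(quarantine_badge).
With premise 10, O(quarantine_badge → approve_transcript), the K-axiom yields O(approve_transcript).
Premise 6 is O(don_mask → not approve_transcript); contrapositively O(approve_transcript → not don_mask). Since O(approve_transcript) holds, K gives O(not don_mask).
So O(not don_mask) holds, i.e. don_mask is forbidden. None of the other listed options is forbidden under the premises.

don_mask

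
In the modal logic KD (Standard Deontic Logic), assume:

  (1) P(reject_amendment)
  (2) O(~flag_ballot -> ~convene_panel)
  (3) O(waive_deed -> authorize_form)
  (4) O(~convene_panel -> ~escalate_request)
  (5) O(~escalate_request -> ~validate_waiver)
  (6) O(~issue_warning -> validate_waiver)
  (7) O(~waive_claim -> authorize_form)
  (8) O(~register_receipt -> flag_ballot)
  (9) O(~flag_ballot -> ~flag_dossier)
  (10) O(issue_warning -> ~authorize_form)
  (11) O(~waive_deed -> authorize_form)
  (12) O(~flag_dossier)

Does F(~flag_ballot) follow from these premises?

Premises 11 and 3 cover both cases: O(~waive_deed -> authorize_form) and O(waive_deed -> authorize_form). Since ~waive_deed ∨ waive_deed is a tautology, O(authorize_form) follows.
Premise 10, O(issue_warning -> ~authorize_form), contraposes to O(authorize_form -> ~issue_warning); with O(authorize_form) we get O(~issue_warning).
Premise 6 is O(~issue_warning -> validate_waiver); since O(~issue_warning), deontic closure gives O(validate_waiver).
The contrapositive of premise 5 (O(~escalate_request -> ~validate_waiver)) is O(validate_waiver -> escalate_request), and O(validate_waiver) is already established, so O(escalate_request).
The contrapositive of premise 4 (O(~convene_panel -> ~escalate_request)) is O(escalate_request -> convene_panel), and O(escalate_request) is already established, so O(convene_panel).
Premise 2, O(~flag_ballot -> ~convene_panel), contraposes to O(convene_panel -> flag_ballot); with O(convene_panel) we get O(flag_ballot).
Premises 1, 7, 8, 9, 12 do not contribute to this derivation.
So O(flag_ballot) holds, i.e. F(~flag_ballot). The claim follows.

Yes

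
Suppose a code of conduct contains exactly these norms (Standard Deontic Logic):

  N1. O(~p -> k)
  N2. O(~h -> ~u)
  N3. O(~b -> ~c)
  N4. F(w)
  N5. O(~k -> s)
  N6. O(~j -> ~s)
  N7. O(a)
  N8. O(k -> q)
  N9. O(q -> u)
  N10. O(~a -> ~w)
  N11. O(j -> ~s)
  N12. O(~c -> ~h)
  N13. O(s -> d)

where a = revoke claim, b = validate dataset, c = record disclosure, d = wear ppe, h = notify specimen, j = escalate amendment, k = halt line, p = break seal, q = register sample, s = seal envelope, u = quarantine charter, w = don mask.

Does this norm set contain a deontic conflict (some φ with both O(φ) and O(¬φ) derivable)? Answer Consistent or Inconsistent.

Consistent

Premise 10 is O(~a -> ~w); even if O(~w) held, inferring O(~a) would be affirming the consequent — invalid.
So O(~a) is not derivable, and the apparent clash with O(a) does not arise.
A world satisfying every obligation exists (e.g. a=true, b=true, c=true, d=false, h=true, j=false, k=true, p=false, q=true, s=false, u=true, w=false); no atom is both obligatory and forbidden, so the set is consistent.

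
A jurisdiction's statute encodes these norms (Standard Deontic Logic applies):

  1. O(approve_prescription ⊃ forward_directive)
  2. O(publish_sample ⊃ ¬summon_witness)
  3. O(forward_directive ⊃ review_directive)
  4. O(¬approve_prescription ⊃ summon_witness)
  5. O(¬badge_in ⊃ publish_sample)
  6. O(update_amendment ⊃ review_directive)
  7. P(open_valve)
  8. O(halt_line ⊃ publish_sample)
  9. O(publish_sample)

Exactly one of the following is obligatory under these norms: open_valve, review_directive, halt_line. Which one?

Premise 9 states O(publish_sample) outright.
From O(publish_sample) and premise 2, O(publish_sample ⊃ ¬summon_witness), we obtain O(¬summon_witness).
The contrapositive of premise 4 (O(¬approve_prescription ⊃ summon_witness)) is O(¬summon_witness ⊃ approve_prescription), and O(¬summon_witness) is already established, so O(approve_prescription).
With premise 1, O(approve_prescription ⊃ forward_directive), the K-axiom yields O(forward_directive).
With premise 3, O(forward_directive ⊃ review_directive), the K-axiom yields O(review_directive).
So O(review_directive) holds — review_directive is obligatory. None of the other listed options is made obligatory by any chain of premises.

review_directive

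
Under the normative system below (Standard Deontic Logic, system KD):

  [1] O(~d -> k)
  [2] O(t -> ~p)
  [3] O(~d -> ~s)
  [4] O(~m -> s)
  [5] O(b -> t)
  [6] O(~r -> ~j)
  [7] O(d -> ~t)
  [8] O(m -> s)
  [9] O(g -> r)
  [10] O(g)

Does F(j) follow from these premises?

Premise 6 is O(~r -> ~j), but O(~r) is not derivable from the premises, so it does not yield O(~j).
No other premise forces O(~j). An ideal world satisfying every premise can still have j true, so F(j) is not derivable.

No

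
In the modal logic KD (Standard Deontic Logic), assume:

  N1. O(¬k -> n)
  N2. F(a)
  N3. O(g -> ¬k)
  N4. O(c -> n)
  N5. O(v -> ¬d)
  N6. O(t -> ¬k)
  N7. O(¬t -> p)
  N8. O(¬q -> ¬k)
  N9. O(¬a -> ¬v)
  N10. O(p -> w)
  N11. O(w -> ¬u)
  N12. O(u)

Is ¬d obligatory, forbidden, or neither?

Neither

Premise 5 is O(v -> ¬d), but O(v) is not derivable from the premises, so it does not yield O(¬d).
No premise or chain of K-axiom applications forces O(¬d), and none forces O(d). So ¬d is neither obligatory nor forbidden under these norms.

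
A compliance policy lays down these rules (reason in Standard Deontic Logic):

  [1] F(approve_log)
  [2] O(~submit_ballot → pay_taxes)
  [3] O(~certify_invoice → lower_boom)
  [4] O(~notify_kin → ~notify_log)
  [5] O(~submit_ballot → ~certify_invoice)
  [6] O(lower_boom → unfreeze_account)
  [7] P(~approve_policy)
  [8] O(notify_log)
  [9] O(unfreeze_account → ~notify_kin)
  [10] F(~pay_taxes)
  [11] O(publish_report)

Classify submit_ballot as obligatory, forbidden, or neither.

Obligatory

Premise 8 gives O(notify_log).
The contrapositive of premise 4 (O(~notify_kin → ~notify_log)) is O(notify_log → notify_kin), and O(notify_log) is already established, so O(notify_kin).
Premise 9, O(unfreeze_account → ~notify_kin), contraposes to O(notify_kin → ~unfreeze_account); with O(notify_kin) we get O(~unfreeze_account).
The contrapositive of premise 6 (O(lower_boom → unfreeze_account)) is O(~unfreeze_account → ~lower_boom), and O(~unfreeze_account) is already established, so O(~lower_boom).
Premise 3, O(~certify_invoice → lower_boom), contraposes to O(~lower_boom → certify_invoice); with O(~lower_boom) we get O(certify_invoice).
Premise 5, O(~submit_ballot → ~certify_invoice), contraposes to O(certify_invoice → submit_ballot); with O(certify_invoice) we get O(submit_ballot).
Premises 1, 2, 7, 10, 11 do not contribute to this derivation.
Hence submit_ballot is obligatory.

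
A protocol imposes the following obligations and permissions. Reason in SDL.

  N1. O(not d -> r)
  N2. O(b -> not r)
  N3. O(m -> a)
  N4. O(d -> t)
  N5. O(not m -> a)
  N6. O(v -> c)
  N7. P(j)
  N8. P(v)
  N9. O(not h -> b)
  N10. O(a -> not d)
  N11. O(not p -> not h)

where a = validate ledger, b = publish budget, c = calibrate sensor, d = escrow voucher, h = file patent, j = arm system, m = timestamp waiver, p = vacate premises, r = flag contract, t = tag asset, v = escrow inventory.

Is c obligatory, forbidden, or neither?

Premise 6 is O(v -> c), but O(v) is not derivable from the premises (the permission P(v) asserts only not O(not v), not O(v)), so it does not yield O(c).
No premise or chain of K-axiom applications forces O(c), and none forces O(not c). So c is neither obligatory nor forbidden under these norms.

Neither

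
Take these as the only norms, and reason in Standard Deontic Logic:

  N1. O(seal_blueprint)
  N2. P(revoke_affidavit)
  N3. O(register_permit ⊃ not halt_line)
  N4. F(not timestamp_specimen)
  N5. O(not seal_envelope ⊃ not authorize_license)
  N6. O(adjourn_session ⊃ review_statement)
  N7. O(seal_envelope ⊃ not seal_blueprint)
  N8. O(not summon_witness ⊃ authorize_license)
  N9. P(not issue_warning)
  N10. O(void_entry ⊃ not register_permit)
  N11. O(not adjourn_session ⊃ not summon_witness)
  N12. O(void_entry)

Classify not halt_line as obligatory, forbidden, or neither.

Neither

Premise 3 is O(register_permit ⊃ not halt_line), but O(register_permit) is not derivable from the premises, so it does not yield O(not halt_line).
No premise or chain of K-axiom applications forces O(not halt_line), and none forces O(halt_line). So not halt_line is neither obligatory nor forbidden under these norms.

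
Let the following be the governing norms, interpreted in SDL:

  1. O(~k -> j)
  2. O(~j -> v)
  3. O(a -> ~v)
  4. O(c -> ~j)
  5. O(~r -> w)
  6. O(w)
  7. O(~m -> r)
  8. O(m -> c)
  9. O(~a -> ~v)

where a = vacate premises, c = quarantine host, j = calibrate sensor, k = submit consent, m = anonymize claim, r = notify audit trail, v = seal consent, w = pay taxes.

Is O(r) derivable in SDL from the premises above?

Premises 9 and 3 cover both cases: O(~a -> ~v) and O(a -> ~v). Since ~a ∨ a is a tautology, O(~v) follows.
Premise 2, O(~j -> v), contraposes to O(~v -> j); with O(~v) we get O(j).
The contrapositive of premise 4 (O(c -> ~j)) is O(j -> ~c), and O(j) is already established, so O(~c).
Premise 8, O(m -> c), contraposes to O(~c -> ~m); with O(~c) we get O(~m).
Applying K to premise 7 (O(~m -> r)) and O(~m) yields O(r).
Premises 1, 5, 6 do not contribute to this derivation.
So O(r) follows.

Yes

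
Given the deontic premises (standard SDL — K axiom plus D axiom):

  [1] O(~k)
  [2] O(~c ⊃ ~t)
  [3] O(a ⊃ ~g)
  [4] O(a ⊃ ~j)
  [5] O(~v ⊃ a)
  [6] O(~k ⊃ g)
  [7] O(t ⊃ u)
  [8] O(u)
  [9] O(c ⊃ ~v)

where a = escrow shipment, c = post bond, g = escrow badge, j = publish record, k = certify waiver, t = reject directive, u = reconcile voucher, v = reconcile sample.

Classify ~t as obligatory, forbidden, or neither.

Obligatory

Premise 1 states O(~k) outright.
With premise 6, O(~k ⊃ g), the K-axiom yields O(g).
The contrapositive of premise 3 (O(a ⊃ ~g)) is O(g ⊃ ~a), and O(g) is already established, so O(~a).
Premise 5, O(~v ⊃ a), contraposes to O(~a ⊃ v); with O(~a) we get O(v).
Premise 9, O(c ⊃ ~v), contraposes to O(v ⊃ ~c); with O(v) we get O(~c).
Premise 2 is O(~c ⊃ ~t); since O(~c), deontic closure gives O(~t).
Premises 4, 7, 8 do not contribute to this derivation.
Hence ~t is obligatory.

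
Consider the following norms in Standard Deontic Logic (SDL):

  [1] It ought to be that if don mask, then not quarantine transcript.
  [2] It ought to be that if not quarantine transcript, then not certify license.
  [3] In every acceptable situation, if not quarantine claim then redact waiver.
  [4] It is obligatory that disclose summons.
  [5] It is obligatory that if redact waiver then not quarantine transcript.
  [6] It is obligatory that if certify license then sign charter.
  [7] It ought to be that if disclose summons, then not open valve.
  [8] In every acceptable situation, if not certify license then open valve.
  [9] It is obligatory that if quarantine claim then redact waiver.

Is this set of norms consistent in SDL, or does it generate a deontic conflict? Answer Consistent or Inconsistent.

Inconsistent

Premises 3 and 9 are O(¬quarantine_claim → redact_waiver) and O(quarantine_claim → redact_waiver); every ideal world satisfies ¬quarantine_claim or quarantine_claim, so in either case redact_waiver holds — hence O(redact_waiver).
From O(redact_waiver) and premise 5, O(redact_waiver → ¬quarantine_transcript), we obtain O(¬quarantine_transcript).
Premise 2 is O(¬quarantine_transcript → ¬certify_license); since O(¬quarantine_transcript), deontic closure gives O(¬certify_license).
With premise 8, O(¬certify_license → open_valve), the K-axiom yields O(open_valve).
Premise 7, O(disclose_summons → ¬open_valve), contraposes to O(open_valve → ¬disclose_summons); with O(open_valve) we get O(¬disclose_summons).
But premise 4 directly asserts O(disclose_summons).
We now have both O(¬disclose_summons) and O(disclose_summons) — disclose_summons is simultaneously obligatory and forbidden, violating the D-axiom.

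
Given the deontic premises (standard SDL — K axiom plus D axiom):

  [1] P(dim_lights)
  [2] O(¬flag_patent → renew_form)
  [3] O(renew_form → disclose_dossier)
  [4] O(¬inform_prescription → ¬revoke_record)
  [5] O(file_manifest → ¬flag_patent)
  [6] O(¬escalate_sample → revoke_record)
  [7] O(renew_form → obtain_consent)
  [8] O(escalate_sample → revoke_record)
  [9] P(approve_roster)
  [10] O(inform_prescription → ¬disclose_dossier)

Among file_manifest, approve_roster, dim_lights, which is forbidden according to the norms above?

Premises 8 and 6 are O(escalate_sample → revoke_record) and O(¬escalate_sample → revoke_record); every ideal world satisfies escalate_sample or ¬escalate_sample, so in either case revoke_record holds — hence O(revoke_record).
The contrapositive of premise 4 (O(¬inform_prescription → ¬revoke_record)) is O(revoke_record → inform_prescription), and O(revoke_record) is already established, so O(inform_prescription).
Applying K to premise 10 (O(inform_prescription → ¬disclose_dossier)) and O(inform_prescription) yields O(¬disclose_dossier).
Premise 3, O(renew_form → disclose_dossier), contraposes to O(¬disclose_dossier → ¬renew_form); with O(¬disclose_dossier) we get O(¬renew_form).
Premise 2, O(¬flag_patent → renew_form), contraposes to O(¬renew_form → flag_patent); with O(¬renew_form) we get O(flag_patent).
Premise 5 is O(file_manifest → ¬flag_patent); contrapositively O(flag_patent → ¬file_manifest). Since O(flag_patent) holds, K gives O(¬file_manifest).
So O(¬file_manifest) holds, i.e. file_manifest is forbidden. None of the other listed options is forbidden under the premises.

file_manifest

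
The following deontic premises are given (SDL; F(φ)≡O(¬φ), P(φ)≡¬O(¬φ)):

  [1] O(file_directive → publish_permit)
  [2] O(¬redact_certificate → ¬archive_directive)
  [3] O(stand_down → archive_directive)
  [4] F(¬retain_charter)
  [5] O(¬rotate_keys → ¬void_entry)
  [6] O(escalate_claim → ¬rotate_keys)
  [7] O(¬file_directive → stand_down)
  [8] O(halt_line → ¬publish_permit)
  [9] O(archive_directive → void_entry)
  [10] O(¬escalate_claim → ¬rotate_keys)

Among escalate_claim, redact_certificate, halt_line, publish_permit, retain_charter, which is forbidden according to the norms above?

halt_line

Premises 6 and 10 are O(escalate_claim → ¬rotate_keys) and O(¬escalate_claim → ¬rotate_keys); every ideal world satisfies escalate_claim or ¬escalate_claim, so in either case ¬rotate_keys holds — hence O(¬rotate_keys).
With premise 5, O(¬rotate_keys → ¬void_entry), the K-axiom yields O(¬void_entry).
Premise 9, O(archive_directive → void_entry), contraposes to O(¬void_entry → ¬archive_directive); with O(¬void_entry) we get O(¬archive_directive).
Premise 3 is O(stand_down → archive_directive); contrapositively O(¬archive_directive → ¬stand_down). Since O(¬archive_directive) holds, K gives O(¬stand_down).
Premise 7, O(¬file_directive → stand_down), contraposes to O(¬stand_down → file_directive); with O(¬stand_down) we get O(file_directive).
From O(file_directive) and premise 1, O(file_directive → publish_permit), we obtain O(publish_permit).
The contrapositive of premise 8 (O(halt_line → ¬publish_permit)) is O(publish_permit → ¬halt_line), and O(publish_permit) is already established, so O(¬halt_line).
So O(¬halt_line) holds, i.e. halt_line is forbidden. None of the other listed options is forbidden under the premises.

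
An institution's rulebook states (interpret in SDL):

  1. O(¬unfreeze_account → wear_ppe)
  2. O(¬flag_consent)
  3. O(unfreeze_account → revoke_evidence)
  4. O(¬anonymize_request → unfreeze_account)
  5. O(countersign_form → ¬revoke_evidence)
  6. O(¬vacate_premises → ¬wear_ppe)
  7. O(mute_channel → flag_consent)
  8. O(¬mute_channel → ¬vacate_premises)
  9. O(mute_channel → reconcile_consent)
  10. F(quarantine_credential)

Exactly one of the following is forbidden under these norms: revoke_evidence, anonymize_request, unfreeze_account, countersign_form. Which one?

countersign_form

Premise 2 states O(¬flag_consent) outright.
The contrapositive of premise 7 (O(mute_channel → flag_consent)) is O(¬flag_consent → ¬mute_channel), and O(¬flag_consent) is already established, so O(¬mute_channel).
With premise 8, O(¬mute_channel → ¬vacate_premises), the K-axiom yields O(¬vacate_premises).
Premise 6 is O(¬vacate_premises → ¬wear_ppe); since O(¬vacate_premises), deontic closure gives O(¬wear_ppe).
Premise 1, O(¬unfreeze_account → wear_ppe), contraposes to O(¬wear_ppe → unfreeze_account); with O(¬wear_ppe) we get O(unfreeze_account).
Applying K to premise 3 (O(unfreeze_account → revoke_evidence)) and O(unfreeze_account) yields O(revoke_evidence).
Premise 5, O(countersign_form → ¬revoke_evidence), contraposes to O(revoke_evidence → ¬countersign_form); with O(revoke_evidence) we get O(¬countersign_form).
So O(¬countersign_form) holds, i.e. countersign_form is forbidden. None of the other listed options is forbidden under the premises.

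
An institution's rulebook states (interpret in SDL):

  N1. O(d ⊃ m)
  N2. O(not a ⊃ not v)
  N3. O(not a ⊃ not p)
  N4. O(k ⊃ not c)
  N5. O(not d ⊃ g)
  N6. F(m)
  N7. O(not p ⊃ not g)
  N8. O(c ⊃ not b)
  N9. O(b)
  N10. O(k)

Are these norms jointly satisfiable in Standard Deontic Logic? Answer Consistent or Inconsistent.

Consistent

Premise 8 is O(c ⊃ not b), but O(c) is not derivable from the premises, so it does not yield O(not b).
So O(not b) is not derivable, and the apparent clash with O(b) does not arise.
A world satisfying every obligation exists (e.g. a=true, b=true, c=false, d=false, g=true, k=true, m=false, p=true, v=false); no atom is both obligatory and forbidden, so the set is consistent.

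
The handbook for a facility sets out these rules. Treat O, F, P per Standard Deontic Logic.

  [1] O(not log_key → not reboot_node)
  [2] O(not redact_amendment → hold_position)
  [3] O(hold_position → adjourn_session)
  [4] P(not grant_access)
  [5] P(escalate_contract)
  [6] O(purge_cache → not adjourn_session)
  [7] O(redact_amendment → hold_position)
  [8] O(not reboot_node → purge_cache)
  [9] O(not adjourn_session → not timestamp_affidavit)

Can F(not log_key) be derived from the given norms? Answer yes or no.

By case analysis on redact_amendment: premise 7 gives O(redact_amendment → hold_position) and premise 2 gives O(not redact_amendment → hold_position), so O(hold_position) either way.
With premise 3, O(hold_position → adjourn_session), the K-axiom yields O(adjourn_session).
Premise 6 is O(purge_cache → not adjourn_session); contrapositively O(adjourn_session → not purge_cache). Since O(adjourn_session) holds, K gives O(not purge_cache).
The contrapositive of premise 8 (O(not reboot_node → purge_cache)) is O(not purge_cache → reboot_node), and O(not purge_cache) is already established, so O(reboot_node).
Premise 1 is O(not log_key → not reboot_node); contrapositively O(reboot_node → log_key). Since O(reboot_node) holds, K gives O(log_key).
Premises 4, 5, 9 do not contribute to this derivation.
So O(log_key) holds, i.e. F(not log_key). The claim follows.

Yes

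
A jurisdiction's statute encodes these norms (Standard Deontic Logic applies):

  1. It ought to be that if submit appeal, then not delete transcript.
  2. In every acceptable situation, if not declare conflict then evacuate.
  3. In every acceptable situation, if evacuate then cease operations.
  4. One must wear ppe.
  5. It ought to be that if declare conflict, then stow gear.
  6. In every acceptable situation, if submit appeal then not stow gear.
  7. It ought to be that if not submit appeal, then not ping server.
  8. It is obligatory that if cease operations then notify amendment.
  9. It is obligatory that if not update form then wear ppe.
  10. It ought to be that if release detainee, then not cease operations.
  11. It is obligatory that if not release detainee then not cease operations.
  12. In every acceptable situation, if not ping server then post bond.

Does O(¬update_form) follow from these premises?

Premise 9 is O(¬update_form → wear_ppe); even if O(wear_ppe) held, inferring O(¬update_form) would be affirming the consequent — invalid.
No other premise forces O(¬update_form). An ideal world satisfying every premise can still have ¬update_form false, so O(¬update_form) is not derivable.

No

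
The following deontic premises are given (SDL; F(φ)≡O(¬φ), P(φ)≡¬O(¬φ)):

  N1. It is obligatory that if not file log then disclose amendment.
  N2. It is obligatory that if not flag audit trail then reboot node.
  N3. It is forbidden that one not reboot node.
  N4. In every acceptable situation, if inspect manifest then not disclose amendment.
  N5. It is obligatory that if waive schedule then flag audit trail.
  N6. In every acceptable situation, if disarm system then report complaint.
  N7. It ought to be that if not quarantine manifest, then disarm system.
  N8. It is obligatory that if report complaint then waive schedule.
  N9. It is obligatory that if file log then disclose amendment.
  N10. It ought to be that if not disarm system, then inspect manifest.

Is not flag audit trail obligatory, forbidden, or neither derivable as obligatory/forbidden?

Premises 9 and 1 cover both cases: O(file_log → disclose_amendment) and O(¬file_log → disclose_amendment). Since file_log ∨ ¬file_log is a tautology, O(disclose_amendment) follows.
Premise 4, O(inspect_manifest → ¬disclose_amendment), contraposes to O(disclose_amendment → ¬inspect_manifest); with O(disclose_amendment) we get O(¬inspect_manifest).
Premise 10, O(¬disarm_system → inspect_manifest), contraposes to O(¬inspect_manifest → disarm_system); with O(¬inspect_manifest) we get O(disarm_system).
From O(disarm_system) and premise 6, O(disarm_system → report_complaint), we obtain O(report_complaint).
With premise 8, O(report_complaint → waive_schedule), the K-axiom yields O(waive_schedule).
Premise 5 is O(waive_schedule → flag_audit_trail); since O(waive_schedule), deontic closure gives O(flag_audit_trail).
Premises 2, 3, 7 do not contribute to this derivation.
Thus O(flag_audit_trail), which is F(¬flag_audit_trail): ¬flag_audit_trail is forbidden.

Forbidden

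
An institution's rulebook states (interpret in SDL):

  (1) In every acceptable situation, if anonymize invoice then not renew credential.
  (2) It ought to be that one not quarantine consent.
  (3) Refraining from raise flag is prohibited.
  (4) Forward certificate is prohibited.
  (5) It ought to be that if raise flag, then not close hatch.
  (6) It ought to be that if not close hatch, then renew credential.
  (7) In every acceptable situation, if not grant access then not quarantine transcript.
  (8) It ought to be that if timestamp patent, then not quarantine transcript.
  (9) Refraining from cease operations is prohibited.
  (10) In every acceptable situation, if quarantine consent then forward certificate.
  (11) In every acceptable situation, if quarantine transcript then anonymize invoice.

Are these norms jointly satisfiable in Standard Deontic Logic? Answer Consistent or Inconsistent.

Consistent

Premise 10 is O(quarantine_consent → forward_certificate), but O(quarantine_consent) is not derivable from the premises, so it does not yield O(forward_certificate).
So O(forward_certificate) is not derivable, and the apparent clash with O(¬forward_certificate) does not arise.
A world satisfying every obligation exists (e.g. anonymize_invoice=false, cease_operations=true, close_hatch=false, forward_certificate=false, grant_access=false, quarantine_consent=false, quarantine_transcript=false, raise_flag=true, renew_credential=true, timestamp_patent=false); no atom is both obligatory and forbidden, so the set is consistent.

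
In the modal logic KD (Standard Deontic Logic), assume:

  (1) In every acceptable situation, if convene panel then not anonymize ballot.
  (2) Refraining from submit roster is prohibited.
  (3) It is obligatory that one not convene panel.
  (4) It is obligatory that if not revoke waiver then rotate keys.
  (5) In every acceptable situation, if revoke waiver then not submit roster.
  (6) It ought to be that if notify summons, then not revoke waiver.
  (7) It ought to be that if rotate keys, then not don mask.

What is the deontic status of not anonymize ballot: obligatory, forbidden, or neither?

Neither

Premise 1 is O(convene_panel → ¬anonymize_ballot), but O(convene_panel) is not derivable from the premises, so it does not yield O(¬anonymize_ballot).
No premise or chain of K-axiom applications forces O(¬anonymize_ballot), and none forces O(anonymize_ballot). So ¬anonymize_ballot is neither obligatory nor forbidden under these norms.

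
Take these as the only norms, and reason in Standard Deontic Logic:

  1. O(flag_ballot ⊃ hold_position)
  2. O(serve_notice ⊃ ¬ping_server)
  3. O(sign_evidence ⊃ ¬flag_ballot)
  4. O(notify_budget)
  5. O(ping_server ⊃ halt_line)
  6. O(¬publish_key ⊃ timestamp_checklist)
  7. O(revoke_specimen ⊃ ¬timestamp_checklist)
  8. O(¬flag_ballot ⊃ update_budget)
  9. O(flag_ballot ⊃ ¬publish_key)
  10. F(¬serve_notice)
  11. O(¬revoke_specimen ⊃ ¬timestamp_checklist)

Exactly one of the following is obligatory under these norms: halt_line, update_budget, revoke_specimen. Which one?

update_budget

By case analysis on revoke_specimen: premise 7 gives O(revoke_specimen ⊃ ¬timestamp_checklist) and premise 11 gives O(¬revoke_specimen ⊃ ¬timestamp_checklist), so O(¬timestamp_checklist) either way.
Premise 6, O(¬publish_key ⊃ timestamp_checklist), contraposes to O(¬timestamp_checklist ⊃ publish_key); with O(¬timestamp_checklist) we get O(publish_key).
The contrapositive of premise 9 (O(flag_ballot ⊃ ¬publish_key)) is O(publish_key ⊃ ¬flag_ballot), and O(publish_key) is already established, so O(¬flag_ballot).
Applying K to premise 8 (O(¬flag_ballot ⊃ update_budget)) and O(¬flag_ballot) yields O(update_budget).
So O(update_budget) holds — update_budget is obligatory. None of the other listed options is made obligatory by any chain of premises.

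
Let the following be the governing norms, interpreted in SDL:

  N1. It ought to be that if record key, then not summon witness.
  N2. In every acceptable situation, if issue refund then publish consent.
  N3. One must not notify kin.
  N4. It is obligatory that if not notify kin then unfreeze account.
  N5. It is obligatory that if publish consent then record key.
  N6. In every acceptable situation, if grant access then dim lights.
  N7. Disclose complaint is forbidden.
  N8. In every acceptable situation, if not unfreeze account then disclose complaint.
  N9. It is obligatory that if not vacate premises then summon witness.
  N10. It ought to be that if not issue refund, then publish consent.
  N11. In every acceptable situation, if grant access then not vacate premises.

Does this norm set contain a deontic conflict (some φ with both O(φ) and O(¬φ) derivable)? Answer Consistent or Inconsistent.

Premise 8 is O(¬unfreeze_account → disclose_complaint), but O(¬unfreeze_account) is not derivable from the premises, so it does not yield O(disclose_complaint).
So O(disclose_complaint) is not derivable, and the apparent clash with O(¬disclose_complaint) does not arise.
A world satisfying every obligation exists (e.g. dim_lights=false, disclose_complaint=false, grant_access=false, issue_refund=false, notify_kin=false, publish_consent=true, record_key=true, summon_witness=false, unfreeze_account=true, vacate_premises=true); no atom is both obligatory and forbidden, so the set is consistent.

Consistent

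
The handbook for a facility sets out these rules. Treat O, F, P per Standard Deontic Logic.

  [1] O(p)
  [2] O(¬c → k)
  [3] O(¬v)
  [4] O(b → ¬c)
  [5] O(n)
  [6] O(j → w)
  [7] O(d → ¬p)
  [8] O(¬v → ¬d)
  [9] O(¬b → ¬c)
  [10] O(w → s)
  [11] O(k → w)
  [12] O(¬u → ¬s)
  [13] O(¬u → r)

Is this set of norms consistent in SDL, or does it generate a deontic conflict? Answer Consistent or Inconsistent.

Consistent

Premise 7 is O(d → ¬p), but O(d) is not derivable from the premises, so it does not yield O(¬p).
So O(¬p) is not derivable, and the apparent clash with O(p) does not arise.
A world satisfying every obligation exists (e.g. b=false, c=false, d=false, j=false, k=true, n=true, p=true, r=false, s=true, u=true, v=false, w=true); no atom is both obligatory and forbidden, so the set is consistent.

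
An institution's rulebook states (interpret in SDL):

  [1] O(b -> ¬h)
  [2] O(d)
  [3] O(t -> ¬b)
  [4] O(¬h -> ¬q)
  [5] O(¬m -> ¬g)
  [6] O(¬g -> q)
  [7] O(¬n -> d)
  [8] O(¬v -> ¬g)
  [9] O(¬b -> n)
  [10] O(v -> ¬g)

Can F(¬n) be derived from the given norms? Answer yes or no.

Yes

Premises 10 and 8 cover both cases: O(v -> ¬g) and O(¬v -> ¬g). Since v ∨ ¬v is a tautology, O(¬g) follows.
With premise 6, O(¬g -> q), the K-axiom yields O(q).
Premise 4 is O(¬h -> ¬q); contrapositively O(q -> h). Since O(q) holds, K gives O(h).
Premise 1, O(b -> ¬h), contraposes to O(h -> ¬b); with O(h) we get O(¬b).
Premise 9 is O(¬b -> n); since O(¬b), deontic closure gives O(n).
Premises 2, 3, 5, 7 do not contribute to this derivation.
So O(n) holds, i.e. F(¬n). The claim follows.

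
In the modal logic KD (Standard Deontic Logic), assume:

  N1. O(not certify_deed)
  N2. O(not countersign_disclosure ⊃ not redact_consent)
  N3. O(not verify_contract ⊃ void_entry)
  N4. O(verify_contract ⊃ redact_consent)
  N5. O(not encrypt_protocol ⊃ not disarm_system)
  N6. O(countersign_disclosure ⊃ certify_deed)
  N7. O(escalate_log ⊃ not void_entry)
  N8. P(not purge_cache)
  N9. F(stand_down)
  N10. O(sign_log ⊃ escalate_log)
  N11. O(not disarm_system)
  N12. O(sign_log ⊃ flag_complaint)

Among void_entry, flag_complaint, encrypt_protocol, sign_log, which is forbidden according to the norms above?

sign_log

From premise 1 we have O(not certify_deed).
Premise 6 is O(countersign_disclosure ⊃ certify_deed); contrapositively O(not certify_deed ⊃ not countersign_disclosure). Since O(not certify_deed) holds, K gives O(not countersign_disclosure).
Premise 2 is O(not countersign_disclosure ⊃ not redact_consent); since O(not countersign_disclosure), deontic closure gives O(not redact_consent).
The contrapositive of premise 4 (O(verify_contract ⊃ redact_consent)) is O(not redact_consent ⊃ not verify_contract), and O(not redact_consent) is already established, so O(not verify_contract).
With premise 3, O(not verify_contract ⊃ void_entry), the K-axiom yields O(void_entry).
The contrapositive of premise 7 (O(escalate_log ⊃ not void_entry)) is O(void_entry ⊃ not escalate_log), and O(void_entry) is already established, so O(not escalate_log).
Premise 10, O(sign_log ⊃ escalate_log), contraposes to O(not escalate_log ⊃ not sign_log); with O(not escalate_log) we get O(not sign_log).
So O(not sign_log) holds, i.e. sign_log is forbidden. None of the other listed options is forbidden under the premises.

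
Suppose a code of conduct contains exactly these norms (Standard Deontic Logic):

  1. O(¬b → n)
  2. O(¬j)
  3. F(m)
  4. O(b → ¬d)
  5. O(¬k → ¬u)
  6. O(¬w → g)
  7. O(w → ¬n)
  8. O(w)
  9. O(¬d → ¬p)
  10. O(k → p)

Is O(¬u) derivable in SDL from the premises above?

Premise 8 states O(w) outright.
Premise 7 is O(w → ¬n); since O(w), deontic closure gives O(¬n).
The contrapositive of premise 1 (O(¬b → n)) is O(¬n → b), and O(¬n) is already established, so O(b).
With premise 4, O(b → ¬d), the K-axiom yields O(¬d).
With premise 9, O(¬d → ¬p), the K-axiom yields O(¬p).
Premise 10 is O(k → p); contrapositively O(¬p → ¬k). Since O(¬p) holds, K gives O(¬k).
Applying K to premise 5 (O(¬k → ¬u)) and O(¬k) yields O(¬u).
Premises 2, 3, 6 do not contribute to this derivation.
So O(¬u) follows.

Yes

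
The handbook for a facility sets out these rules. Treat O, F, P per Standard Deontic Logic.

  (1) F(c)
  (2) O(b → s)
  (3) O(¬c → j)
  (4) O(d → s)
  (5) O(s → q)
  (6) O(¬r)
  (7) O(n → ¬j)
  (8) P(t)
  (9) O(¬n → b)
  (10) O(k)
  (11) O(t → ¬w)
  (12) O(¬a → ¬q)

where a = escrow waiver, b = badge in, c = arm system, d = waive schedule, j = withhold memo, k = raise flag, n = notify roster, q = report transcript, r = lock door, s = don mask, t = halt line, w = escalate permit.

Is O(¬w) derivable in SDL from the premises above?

No

Premise 11 is O(t → ¬w), but O(t) is not derivable from the premises (the permission P(t) asserts only ¬O(¬t), not O(t)), so it does not yield O(¬w).
No other premise forces O(¬w). An ideal world satisfying every premise can still have ¬w false, so O(¬w) is not derivable.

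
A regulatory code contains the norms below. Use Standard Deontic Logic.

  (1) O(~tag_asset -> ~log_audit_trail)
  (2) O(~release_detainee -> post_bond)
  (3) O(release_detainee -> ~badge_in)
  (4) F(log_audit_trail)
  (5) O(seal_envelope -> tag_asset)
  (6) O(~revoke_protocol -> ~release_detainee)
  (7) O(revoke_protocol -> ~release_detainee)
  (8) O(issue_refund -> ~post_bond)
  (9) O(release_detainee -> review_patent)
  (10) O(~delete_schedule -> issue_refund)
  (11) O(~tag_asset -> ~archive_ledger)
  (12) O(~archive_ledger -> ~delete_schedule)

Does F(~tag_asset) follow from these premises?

Yes

Premises 7 and 6 cover both cases: O(revoke_protocol -> ~release_detainee) and O(~revoke_protocol -> ~release_detainee). Since revoke_protocol ∨ ~revoke_protocol is a tautology, O(~release_detainee) follows.
Applying K to premise 2 (O(~release_detainee -> post_bond)) and O(~release_detainee) yields O(post_bond).
The contrapositive of premise 8 (O(issue_refund -> ~post_bond)) is O(post_bond -> ~issue_refund), and O(post_bond) is already established, so O(~issue_refund).
Premise 10 is O(~delete_schedule -> issue_refund); contrapositively O(~issue_refund -> delete_schedule). Since O(~issue_refund) holds, K gives O(delete_schedule).
Premise 12, O(~archive_ledger -> ~delete_schedule), contraposes to O(delete_schedule -> archive_ledger); with O(delete_schedule) we get O(archive_ledger).
Premise 11 is O(~tag_asset -> ~archive_ledger); contrapositively O(archive_ledger -> tag_asset). Since O(archive_ledger) holds, K gives O(tag_asset).
Premises 1, 3, 4, 5, 9 do not contribute to this derivation.
So O(tag_asset) holds, i.e. F(~tag_asset). The claim follows.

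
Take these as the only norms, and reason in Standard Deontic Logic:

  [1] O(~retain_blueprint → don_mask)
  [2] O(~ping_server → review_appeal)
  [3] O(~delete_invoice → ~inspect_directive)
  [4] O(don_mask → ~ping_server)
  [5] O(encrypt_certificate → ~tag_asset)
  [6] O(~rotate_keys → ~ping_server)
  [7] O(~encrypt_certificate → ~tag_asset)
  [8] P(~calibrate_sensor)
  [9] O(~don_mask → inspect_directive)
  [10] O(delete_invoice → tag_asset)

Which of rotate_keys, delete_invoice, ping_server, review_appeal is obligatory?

Premises 5 and 7 cover both cases: O(encrypt_certificate → ~tag_asset) and O(~encrypt_certificate → ~tag_asset). Since encrypt_certificate ∨ ~encrypt_certificate is a tautology, O(~tag_asset) follows.
Premise 10, O(delete_invoice → tag_asset), contraposes to O(~tag_asset → ~delete_invoice); with O(~tag_asset) we get O(~delete_invoice).
With premise 3, O(~delete_invoice → ~inspect_directive), the K-axiom yields O(~inspect_directive).
The contrapositive of premise 9 (O(~don_mask → inspect_directive)) is O(~inspect_directive → don_mask), and O(~inspect_directive) is already established, so O(don_mask).
With premise 4, O(don_mask → ~ping_server), the K-axiom yields O(~ping_server).
From O(~ping_server) and premise 2, O(~ping_server → review_appeal), we obtain O(review_appeal).
So O(review_appeal) holds — review_appeal is obligatory. None of the other listed options is made obligatory by any chain of premises.

review_appeal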